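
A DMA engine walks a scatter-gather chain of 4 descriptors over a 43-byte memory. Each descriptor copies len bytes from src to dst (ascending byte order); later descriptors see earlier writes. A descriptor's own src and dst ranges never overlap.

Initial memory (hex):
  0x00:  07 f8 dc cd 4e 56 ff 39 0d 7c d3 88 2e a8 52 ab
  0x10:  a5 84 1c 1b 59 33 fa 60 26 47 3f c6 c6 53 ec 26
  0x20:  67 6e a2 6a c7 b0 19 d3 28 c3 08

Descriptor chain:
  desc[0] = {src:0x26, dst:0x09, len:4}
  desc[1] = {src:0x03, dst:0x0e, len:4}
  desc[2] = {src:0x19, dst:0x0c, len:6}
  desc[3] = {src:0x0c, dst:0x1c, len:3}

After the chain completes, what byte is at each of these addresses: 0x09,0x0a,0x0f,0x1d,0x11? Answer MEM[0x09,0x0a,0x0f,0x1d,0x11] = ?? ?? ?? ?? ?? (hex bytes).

#0 dst[0x09+4] := {0x19,0xd3,0x28,0xc3}
#1 dst[0x0e+4] := {0xcd,0x4e,0x56,0xff}
#2 dst[0x0c+6] := {0x47,0x3f,0xc6,0xc6,0x53,0xec}
#3 dst[0x1c+3] := {0x47,0x3f,0xc6}
query mem[0x09]=0x19, mem[0x0a]=0xd3, mem[0x0f]=0xc6, mem[0x1d]=0x3f, mem[0x11]=0xec

MEM[0x09,0x0a,0x0f,0x1d,0x11] = 19 d3 c6 3f ec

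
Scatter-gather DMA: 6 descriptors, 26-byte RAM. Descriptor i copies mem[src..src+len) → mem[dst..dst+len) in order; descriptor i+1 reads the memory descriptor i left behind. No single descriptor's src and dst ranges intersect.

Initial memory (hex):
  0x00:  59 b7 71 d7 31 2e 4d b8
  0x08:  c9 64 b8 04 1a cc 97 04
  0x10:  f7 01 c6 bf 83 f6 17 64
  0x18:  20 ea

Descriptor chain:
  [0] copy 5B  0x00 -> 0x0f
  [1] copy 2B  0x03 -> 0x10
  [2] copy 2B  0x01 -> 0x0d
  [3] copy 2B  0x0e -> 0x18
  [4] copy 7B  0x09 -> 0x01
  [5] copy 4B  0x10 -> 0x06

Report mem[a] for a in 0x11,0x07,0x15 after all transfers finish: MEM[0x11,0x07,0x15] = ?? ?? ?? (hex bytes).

D0: mem[0x0f..0x13] <- [59 b7 71 d7 31]
D1: mem[0x10..0x11] <- [d7 31]
D2: mem[0x0d..0x0e] <- [b7 71]
D3: mem[0x18..0x19] <- [71 59]
D4: mem[0x01..0x07] <- [64 b8 04 1a b7 71 59]
D5: mem[0x06..0x09] <- [d7 31 d7 31]
query mem[0x11]=0x31, mem[0x07]=0x31, mem[0x15]=0xf6

MEM[0x11,0x07,0x15] = 31 31 f6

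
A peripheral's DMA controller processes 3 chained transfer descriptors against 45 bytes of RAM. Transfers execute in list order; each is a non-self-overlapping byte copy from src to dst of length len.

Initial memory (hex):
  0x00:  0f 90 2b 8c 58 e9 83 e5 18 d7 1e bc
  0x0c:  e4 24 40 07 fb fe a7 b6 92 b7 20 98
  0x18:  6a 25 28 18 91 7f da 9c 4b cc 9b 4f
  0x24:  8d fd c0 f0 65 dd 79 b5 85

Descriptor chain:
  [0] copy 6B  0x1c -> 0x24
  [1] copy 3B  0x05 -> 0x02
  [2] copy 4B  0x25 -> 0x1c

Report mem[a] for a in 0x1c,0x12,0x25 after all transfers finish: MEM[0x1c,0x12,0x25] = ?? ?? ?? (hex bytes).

  after D0: wrote 6B at 0x24 = 917fda9c4bcc
  after D1: wrote 3B at 0x02 = e983e5
  after D2: wrote 4B at 0x1c = 7fda9c4b
query mem[0x1c]=0x7f, mem[0x12]=0xa7, mem[0x25]=0x7f

MEM[0x1c,0x12,0x25] = 7f a7 7f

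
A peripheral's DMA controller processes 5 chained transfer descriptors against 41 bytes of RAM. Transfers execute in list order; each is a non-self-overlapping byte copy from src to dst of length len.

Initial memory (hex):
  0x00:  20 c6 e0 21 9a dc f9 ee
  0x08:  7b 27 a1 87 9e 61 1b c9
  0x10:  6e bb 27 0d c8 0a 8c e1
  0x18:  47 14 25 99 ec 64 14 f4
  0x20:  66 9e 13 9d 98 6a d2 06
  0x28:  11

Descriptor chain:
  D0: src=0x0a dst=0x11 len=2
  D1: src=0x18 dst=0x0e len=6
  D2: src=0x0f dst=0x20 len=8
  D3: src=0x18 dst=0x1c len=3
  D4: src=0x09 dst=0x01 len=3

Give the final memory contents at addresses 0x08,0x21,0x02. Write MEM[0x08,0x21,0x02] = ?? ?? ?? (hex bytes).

MEM[0x08,0x21,0x02] = 7b 25 a1

#0 dst[0x11+2] := {0xa1,0x87}
#1 dst[0x0e+6] := {0x47,0x14,0x25,0x99,0xec,0x64}
#2 dst[0x20+8] := {0x14,0x25,0x99,0xec,0x64,0xc8,0x0a,0x8c}
#3 dst[0x1c+3] := {0x47,0x14,0x25}
#4 dst[0x01+3] := {0x27,0xa1,0x87}
query mem[0x08]=0x7b, mem[0x21]=0x25, mem[0x02]=0xa1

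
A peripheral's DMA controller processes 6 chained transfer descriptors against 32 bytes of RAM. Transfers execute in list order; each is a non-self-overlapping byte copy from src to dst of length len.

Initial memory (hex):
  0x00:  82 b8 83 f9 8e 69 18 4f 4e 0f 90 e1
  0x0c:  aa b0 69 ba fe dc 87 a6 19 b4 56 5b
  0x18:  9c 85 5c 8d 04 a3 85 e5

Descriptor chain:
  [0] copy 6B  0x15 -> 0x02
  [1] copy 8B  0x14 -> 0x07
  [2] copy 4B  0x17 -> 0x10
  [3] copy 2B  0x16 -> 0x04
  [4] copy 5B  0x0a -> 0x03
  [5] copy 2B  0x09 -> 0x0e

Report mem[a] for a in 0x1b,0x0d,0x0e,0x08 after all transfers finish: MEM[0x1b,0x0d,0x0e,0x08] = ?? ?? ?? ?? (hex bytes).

MEM[0x1b,0x0d,0x0e,0x08] = 8d 5c 56 b4

D0: mem[0x02..0x07] <- [b4 56 5b 9c 85 5c]
D1: mem[0x07..0x0e] <- [19 b4 56 5b 9c 85 5c 8d]
D2: mem[0x10..0x13] <- [5b 9c 85 5c]
D3: mem[0x04..0x05] <- [56 5b]
D4: mem[0x03..0x07] <- [5b 9c 85 5c 8d]
D5: mem[0x0e..0x0f] <- [56 5b]
query mem[0x1b]=0x8d, mem[0x0d]=0x5c, mem[0x0e]=0x56, mem[0x08]=0xb4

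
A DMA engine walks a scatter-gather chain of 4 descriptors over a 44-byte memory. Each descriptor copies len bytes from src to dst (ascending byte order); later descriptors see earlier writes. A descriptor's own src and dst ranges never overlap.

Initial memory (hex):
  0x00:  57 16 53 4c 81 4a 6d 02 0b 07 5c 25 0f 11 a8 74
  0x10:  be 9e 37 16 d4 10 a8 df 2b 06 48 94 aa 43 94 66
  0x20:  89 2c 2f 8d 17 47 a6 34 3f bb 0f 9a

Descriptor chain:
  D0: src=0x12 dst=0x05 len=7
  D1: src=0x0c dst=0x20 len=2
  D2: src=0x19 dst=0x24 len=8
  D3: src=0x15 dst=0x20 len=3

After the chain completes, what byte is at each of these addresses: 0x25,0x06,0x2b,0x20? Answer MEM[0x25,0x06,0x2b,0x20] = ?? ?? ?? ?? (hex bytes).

[0] 0x12->0x05 len=7 : 37 16 d4 10 a8 df 2b
[1] 0x0c->0x20 len=2 : 0f 11
[2] 0x19->0x24 len=8 : 06 48 94 aa 43 94 66 0f
[3] 0x15->0x20 len=3 : 10 a8 df
query mem[0x25]=0x48, mem[0x06]=0x16, mem[0x2b]=0x0f, mem[0x20]=0x10

MEM[0x25,0x06,0x2b,0x20] = 48 16 0f 10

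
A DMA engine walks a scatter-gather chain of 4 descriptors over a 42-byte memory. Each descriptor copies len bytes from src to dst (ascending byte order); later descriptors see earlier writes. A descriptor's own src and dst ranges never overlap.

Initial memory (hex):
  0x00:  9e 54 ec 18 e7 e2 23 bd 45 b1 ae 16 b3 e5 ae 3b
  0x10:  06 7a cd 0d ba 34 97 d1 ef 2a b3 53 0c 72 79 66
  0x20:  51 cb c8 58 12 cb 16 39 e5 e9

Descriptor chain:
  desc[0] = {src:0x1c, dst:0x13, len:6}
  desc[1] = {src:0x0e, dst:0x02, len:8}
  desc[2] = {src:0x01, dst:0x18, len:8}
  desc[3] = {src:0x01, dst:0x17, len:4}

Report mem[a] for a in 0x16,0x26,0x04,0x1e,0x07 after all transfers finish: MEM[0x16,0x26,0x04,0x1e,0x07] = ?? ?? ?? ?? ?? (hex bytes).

MEM[0x16,0x26,0x04,0x1e,0x07] = 66 16 06 0c 0c

D0: mem[0x13..0x18] <- [0c 72 79 66 51 cb]
D1: mem[0x02..0x09] <- [ae 3b 06 7a cd 0c 72 79]
D2: mem[0x18..0x1f] <- [54 ae 3b 06 7a cd 0c 72]
D3: mem[0x17..0x1a] <- [54 ae 3b 06]
query mem[0x16]=0x66, mem[0x26]=0x16, mem[0x04]=0x06, mem[0x1e]=0x0c, mem[0x07]=0x0c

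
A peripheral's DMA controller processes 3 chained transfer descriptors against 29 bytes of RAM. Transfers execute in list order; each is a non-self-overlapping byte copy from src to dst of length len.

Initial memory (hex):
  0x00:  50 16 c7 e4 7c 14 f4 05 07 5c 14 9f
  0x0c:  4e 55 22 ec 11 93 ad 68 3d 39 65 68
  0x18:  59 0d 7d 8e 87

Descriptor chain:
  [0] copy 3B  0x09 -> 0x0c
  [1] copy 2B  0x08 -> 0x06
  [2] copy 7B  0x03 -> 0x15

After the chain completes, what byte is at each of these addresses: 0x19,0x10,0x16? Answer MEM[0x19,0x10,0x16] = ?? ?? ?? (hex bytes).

MEM[0x19,0x10,0x16] = 5c 11 7c

D0: mem[0x0c..0x0e] <- [5c 14 9f]
D1: mem[0x06..0x07] <- [07 5c]
D2: mem[0x15..0x1b] <- [e4 7c 14 07 5c 07 5c]
query mem[0x19]=0x5c, mem[0x10]=0x11, mem[0x16]=0x7c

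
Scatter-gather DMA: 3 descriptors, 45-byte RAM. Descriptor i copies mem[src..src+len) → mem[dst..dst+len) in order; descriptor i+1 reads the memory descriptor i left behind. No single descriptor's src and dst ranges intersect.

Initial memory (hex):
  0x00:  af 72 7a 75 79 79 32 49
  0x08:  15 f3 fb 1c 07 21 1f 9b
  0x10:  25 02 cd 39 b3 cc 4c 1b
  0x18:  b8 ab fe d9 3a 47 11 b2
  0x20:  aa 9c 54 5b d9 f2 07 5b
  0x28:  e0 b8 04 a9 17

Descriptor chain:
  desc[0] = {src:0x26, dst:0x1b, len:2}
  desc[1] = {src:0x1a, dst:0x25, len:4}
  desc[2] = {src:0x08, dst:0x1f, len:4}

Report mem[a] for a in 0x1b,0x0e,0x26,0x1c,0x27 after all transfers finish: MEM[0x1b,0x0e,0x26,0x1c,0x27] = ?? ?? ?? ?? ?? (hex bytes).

D0: mem[0x1b..0x1c] <- [07 5b]
D1: mem[0x25..0x28] <- [fe 07 5b 47]
D2: mem[0x1f..0x22] <- [15 f3 fb 1c]
query mem[0x1b]=0x07, mem[0x0e]=0x1f, mem[0x26]=0x07, mem[0x1c]=0x5b, mem[0x27]=0x5b

MEM[0x1b,0x0e,0x26,0x1c,0x27] = 07 1f 07 5b 5b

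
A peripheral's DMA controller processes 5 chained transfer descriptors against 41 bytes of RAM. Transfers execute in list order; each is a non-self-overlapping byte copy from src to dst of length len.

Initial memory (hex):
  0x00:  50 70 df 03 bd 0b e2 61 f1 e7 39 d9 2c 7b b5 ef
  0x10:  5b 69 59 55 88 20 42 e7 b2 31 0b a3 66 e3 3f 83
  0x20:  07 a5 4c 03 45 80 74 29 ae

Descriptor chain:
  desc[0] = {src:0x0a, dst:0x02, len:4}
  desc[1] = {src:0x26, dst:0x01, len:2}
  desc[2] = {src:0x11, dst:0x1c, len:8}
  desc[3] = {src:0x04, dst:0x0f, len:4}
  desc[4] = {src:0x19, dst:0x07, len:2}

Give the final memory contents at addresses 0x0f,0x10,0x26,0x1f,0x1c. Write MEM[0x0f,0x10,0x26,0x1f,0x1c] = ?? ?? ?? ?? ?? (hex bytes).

MEM[0x0f,0x10,0x26,0x1f,0x1c] = 2c 7b 74 88 69

[0] 0x0a->0x02 len=4 : 39 d9 2c 7b
[1] 0x26->0x01 len=2 : 74 29
[2] 0x11->0x1c len=8 : 69 59 55 88 20 42 e7 b2
[3] 0x04->0x0f len=4 : 2c 7b e2 61
[4] 0x19->0x07 len=2 : 31 0b
query mem[0x0f]=0x2c, mem[0x10]=0x7b, mem[0x26]=0x74, mem[0x1f]=0x88, mem[0x1c]=0x69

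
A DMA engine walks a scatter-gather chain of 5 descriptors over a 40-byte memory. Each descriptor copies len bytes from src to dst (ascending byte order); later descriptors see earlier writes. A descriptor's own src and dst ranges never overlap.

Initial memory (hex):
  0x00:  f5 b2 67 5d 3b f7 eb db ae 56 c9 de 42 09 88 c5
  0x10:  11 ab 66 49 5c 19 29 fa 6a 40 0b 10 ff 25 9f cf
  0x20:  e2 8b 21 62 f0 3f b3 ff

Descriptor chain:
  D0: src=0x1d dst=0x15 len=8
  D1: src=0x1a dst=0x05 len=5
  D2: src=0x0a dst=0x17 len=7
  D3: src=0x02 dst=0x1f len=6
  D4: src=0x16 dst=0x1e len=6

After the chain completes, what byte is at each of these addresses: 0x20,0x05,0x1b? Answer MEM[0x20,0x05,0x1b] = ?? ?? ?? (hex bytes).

#0 dst[0x15+8] := {0x25,0x9f,0xcf,0xe2,0x8b,0x21,0x62,0xf0}
#1 dst[0x05+5] := {0x21,0x62,0xf0,0x25,0x9f}
#2 dst[0x17+7] := {0xc9,0xde,0x42,0x09,0x88,0xc5,0x11}
#3 dst[0x1f+6] := {0x67,0x5d,0x3b,0x21,0x62,0xf0}
#4 dst[0x1e+6] := {0x9f,0xc9,0xde,0x42,0x09,0x88}
query mem[0x20]=0xde, mem[0x05]=0x21, mem[0x1b]=0x88

MEM[0x20,0x05,0x1b] = de 21 88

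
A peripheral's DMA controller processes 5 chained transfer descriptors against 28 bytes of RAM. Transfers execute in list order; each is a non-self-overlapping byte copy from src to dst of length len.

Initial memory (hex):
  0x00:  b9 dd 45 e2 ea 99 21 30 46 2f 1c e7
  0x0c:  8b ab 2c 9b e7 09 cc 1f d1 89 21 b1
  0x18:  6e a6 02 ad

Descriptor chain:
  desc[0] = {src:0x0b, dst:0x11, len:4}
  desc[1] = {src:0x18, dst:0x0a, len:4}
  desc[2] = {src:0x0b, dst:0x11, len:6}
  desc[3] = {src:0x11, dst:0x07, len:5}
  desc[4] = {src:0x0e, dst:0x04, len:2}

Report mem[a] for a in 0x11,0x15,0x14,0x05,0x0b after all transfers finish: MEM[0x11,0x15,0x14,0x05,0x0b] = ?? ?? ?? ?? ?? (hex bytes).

[0] 0x0b->0x11 len=4 : e7 8b ab 2c
[1] 0x18->0x0a len=4 : 6e a6 02 ad
[2] 0x0b->0x11 len=6 : a6 02 ad 2c 9b e7
[3] 0x11->0x07 len=5 : a6 02 ad 2c 9b
[4] 0x0e->0x04 len=2 : 2c 9b
query mem[0x11]=0xa6, mem[0x15]=0x9b, mem[0x14]=0x2c, mem[0x05]=0x9b, mem[0x0b]=0x9b

MEM[0x11,0x15,0x14,0x05,0x0b] = a6 9b 2c 9b 9b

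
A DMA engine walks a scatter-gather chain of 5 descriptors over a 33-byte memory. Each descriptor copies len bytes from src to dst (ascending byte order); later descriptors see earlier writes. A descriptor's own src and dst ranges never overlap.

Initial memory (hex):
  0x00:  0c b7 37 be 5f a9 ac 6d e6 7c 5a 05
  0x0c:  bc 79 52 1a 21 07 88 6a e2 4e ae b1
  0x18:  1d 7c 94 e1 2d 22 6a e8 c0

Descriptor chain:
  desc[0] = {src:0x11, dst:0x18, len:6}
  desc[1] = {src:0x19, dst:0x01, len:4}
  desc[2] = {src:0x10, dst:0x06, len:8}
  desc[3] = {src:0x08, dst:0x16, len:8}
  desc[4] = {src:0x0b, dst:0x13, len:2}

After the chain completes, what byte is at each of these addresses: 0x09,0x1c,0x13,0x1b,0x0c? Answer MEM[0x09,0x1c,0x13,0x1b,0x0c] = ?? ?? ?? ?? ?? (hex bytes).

MEM[0x09,0x1c,0x13,0x1b,0x0c] = 6a 52 4e b1 ae

D0: mem[0x18..0x1d] <- [07 88 6a e2 4e ae]
D1: mem[0x01..0x04] <- [88 6a e2 4e]
D2: mem[0x06..0x0d] <- [21 07 88 6a e2 4e ae b1]
D3: mem[0x16..0x1d] <- [88 6a e2 4e ae b1 52 1a]
D4: mem[0x13..0x14] <- [4e ae]
query mem[0x09]=0x6a, mem[0x1c]=0x52, mem[0x13]=0x4e, mem[0x1b]=0xb1, mem[0x0c]=0xae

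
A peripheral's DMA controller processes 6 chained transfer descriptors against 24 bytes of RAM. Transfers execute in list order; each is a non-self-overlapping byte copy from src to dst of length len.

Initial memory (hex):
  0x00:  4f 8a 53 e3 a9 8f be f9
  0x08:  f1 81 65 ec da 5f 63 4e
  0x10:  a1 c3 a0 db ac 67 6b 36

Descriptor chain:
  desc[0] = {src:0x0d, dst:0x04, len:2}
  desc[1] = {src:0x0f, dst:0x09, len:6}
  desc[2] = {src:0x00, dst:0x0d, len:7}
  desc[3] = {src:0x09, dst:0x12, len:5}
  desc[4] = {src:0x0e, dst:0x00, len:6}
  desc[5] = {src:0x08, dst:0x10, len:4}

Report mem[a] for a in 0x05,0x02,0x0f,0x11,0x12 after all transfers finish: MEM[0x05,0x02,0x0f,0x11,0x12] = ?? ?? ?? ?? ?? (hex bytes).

#0 dst[0x04+2] := {0x5f,0x63}
#1 dst[0x09+6] := {0x4e,0xa1,0xc3,0xa0,0xdb,0xac}
#2 dst[0x0d+7] := {0x4f,0x8a,0x53,0xe3,0x5f,0x63,0xbe}
#3 dst[0x12+5] := {0x4e,0xa1,0xc3,0xa0,0x4f}
#4 dst[0x00+6] := {0x8a,0x53,0xe3,0x5f,0x4e,0xa1}
#5 dst[0x10+4] := {0xf1,0x4e,0xa1,0xc3}
query mem[0x05]=0xa1, mem[0x02]=0xe3, mem[0x0f]=0x53, mem[0x11]=0x4e, mem[0x12]=0xa1

MEM[0x05,0x02,0x0f,0x11,0x12] = a1 e3 53 4e a1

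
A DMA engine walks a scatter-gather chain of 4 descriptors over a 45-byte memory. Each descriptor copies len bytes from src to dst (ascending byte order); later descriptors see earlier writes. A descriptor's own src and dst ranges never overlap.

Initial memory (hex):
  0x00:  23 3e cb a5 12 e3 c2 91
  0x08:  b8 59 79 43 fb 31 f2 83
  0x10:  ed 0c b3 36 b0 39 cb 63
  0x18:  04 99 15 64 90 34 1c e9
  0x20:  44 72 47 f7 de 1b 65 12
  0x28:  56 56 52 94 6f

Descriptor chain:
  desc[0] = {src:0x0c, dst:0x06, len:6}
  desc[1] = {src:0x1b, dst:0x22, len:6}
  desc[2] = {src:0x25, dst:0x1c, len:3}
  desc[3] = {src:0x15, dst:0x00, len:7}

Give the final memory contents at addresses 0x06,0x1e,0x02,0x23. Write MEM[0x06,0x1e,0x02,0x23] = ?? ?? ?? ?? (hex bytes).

MEM[0x06,0x1e,0x02,0x23] = 64 44 63 90

[0] 0x0c->0x06 len=6 : fb 31 f2 83 ed 0c
[1] 0x1b->0x22 len=6 : 64 90 34 1c e9 44
[2] 0x25->0x1c len=3 : 1c e9 44
[3] 0x15->0x00 len=7 : 39 cb 63 04 99 15 64
query mem[0x06]=0x64, mem[0x1e]=0x44, mem[0x02]=0x63, mem[0x23]=0x90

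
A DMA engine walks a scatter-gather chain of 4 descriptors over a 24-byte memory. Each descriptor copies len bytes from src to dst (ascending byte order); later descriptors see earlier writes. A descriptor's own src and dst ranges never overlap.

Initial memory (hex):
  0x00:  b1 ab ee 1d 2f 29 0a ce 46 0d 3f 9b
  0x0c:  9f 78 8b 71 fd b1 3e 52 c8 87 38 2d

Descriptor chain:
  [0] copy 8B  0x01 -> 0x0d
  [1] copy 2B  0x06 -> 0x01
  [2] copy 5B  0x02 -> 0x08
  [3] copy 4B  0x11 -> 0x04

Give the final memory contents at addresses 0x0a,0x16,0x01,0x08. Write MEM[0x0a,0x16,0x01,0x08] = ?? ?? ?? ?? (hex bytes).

  after D0: wrote 8B at 0x0d = abee1d2f290ace46
  after D1: wrote 2B at 0x01 = 0ace
  after D2: wrote 5B at 0x08 = ce1d2f290a
  after D3: wrote 4B at 0x04 = 290ace46
query mem[0x0a]=0x2f, mem[0x16]=0x38, mem[0x01]=0x0a, mem[0x08]=0xce

MEM[0x0a,0x16,0x01,0x08] = 2f 38 0a ce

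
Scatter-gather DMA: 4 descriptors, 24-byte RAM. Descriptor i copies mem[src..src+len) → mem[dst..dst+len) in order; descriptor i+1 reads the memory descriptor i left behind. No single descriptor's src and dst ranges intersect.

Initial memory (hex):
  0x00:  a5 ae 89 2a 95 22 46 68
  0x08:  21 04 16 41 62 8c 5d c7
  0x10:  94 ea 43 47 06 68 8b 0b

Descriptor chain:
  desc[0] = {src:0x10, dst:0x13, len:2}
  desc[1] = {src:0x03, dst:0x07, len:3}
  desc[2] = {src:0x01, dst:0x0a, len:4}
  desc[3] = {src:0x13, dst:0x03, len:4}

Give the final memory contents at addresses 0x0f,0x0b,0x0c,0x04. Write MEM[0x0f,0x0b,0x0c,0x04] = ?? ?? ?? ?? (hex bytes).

MEM[0x0f,0x0b,0x0c,0x04] = c7 89 2a ea

#0 dst[0x13+2] := {0x94,0xea}
#1 dst[0x07+3] := {0x2a,0x95,0x22}
#2 dst[0x0a+4] := {0xae,0x89,0x2a,0x95}
#3 dst[0x03+4] := {0x94,0xea,0x68,0x8b}
query mem[0x0f]=0xc7, mem[0x0b]=0x89, mem[0x0c]=0x2a, mem[0x04]=0xea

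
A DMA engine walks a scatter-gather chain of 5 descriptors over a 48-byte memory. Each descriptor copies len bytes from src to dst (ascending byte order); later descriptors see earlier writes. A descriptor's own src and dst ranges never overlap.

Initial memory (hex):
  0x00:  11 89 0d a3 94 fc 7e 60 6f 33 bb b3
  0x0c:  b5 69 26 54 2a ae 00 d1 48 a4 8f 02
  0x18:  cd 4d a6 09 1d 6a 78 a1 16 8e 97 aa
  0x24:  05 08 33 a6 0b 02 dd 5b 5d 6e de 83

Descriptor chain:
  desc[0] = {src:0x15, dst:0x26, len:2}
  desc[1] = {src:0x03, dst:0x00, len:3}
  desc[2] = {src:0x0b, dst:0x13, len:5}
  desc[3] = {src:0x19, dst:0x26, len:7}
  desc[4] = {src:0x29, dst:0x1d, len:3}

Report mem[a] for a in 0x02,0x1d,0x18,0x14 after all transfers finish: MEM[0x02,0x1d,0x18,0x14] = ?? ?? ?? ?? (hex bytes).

MEM[0x02,0x1d,0x18,0x14] = fc 1d cd b5

#0 dst[0x26+2] := {0xa4,0x8f}
#1 dst[0x00+3] := {0xa3,0x94,0xfc}
#2 dst[0x13+5] := {0xb3,0xb5,0x69,0x26,0x54}
#3 dst[0x26+7] := {0x4d,0xa6,0x09,0x1d,0x6a,0x78,0xa1}
#4 dst[0x1d+3] := {0x1d,0x6a,0x78}
query mem[0x02]=0xfc, mem[0x1d]=0x1d, mem[0x18]=0xcd, mem[0x14]=0xb5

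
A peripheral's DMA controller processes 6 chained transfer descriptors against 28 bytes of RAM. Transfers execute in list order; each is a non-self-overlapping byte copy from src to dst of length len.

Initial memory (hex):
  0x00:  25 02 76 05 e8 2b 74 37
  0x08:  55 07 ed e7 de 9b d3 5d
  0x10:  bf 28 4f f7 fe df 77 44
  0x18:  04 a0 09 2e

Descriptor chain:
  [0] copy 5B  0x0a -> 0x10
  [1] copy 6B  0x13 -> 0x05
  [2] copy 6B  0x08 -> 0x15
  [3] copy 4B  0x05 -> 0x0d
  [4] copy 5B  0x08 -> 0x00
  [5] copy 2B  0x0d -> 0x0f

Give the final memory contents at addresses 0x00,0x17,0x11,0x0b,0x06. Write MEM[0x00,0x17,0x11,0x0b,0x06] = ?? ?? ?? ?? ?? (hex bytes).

#0 dst[0x10+5] := {0xed,0xe7,0xde,0x9b,0xd3}
#1 dst[0x05+6] := {0x9b,0xd3,0xdf,0x77,0x44,0x04}
#2 dst[0x15+6] := {0x77,0x44,0x04,0xe7,0xde,0x9b}
#3 dst[0x0d+4] := {0x9b,0xd3,0xdf,0x77}
#4 dst[0x00+5] := {0x77,0x44,0x04,0xe7,0xde}
#5 dst[0x0f+2] := {0x9b,0xd3}
query mem[0x00]=0x77, mem[0x17]=0x04, mem[0x11]=0xe7, mem[0x0b]=0xe7, mem[0x06]=0xd3

MEM[0x00,0x17,0x11,0x0b,0x06] = 77 04 e7 e7 d3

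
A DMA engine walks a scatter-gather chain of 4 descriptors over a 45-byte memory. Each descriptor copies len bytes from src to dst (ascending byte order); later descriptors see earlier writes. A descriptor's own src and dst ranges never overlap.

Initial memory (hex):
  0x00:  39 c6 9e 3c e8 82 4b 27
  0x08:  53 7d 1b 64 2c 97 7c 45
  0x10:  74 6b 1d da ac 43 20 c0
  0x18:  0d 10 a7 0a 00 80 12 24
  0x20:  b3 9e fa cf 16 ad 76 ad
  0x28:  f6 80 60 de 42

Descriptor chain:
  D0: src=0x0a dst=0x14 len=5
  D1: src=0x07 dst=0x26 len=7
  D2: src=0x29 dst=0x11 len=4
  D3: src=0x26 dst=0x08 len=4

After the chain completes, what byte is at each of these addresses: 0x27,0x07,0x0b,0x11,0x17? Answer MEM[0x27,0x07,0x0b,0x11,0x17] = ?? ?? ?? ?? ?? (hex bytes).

MEM[0x27,0x07,0x0b,0x11,0x17] = 53 27 1b 1b 97

#0 dst[0x14+5] := {0x1b,0x64,0x2c,0x97,0x7c}
#1 dst[0x26+7] := {0x27,0x53,0x7d,0x1b,0x64,0x2c,0x97}
#2 dst[0x11+4] := {0x1b,0x64,0x2c,0x97}
#3 dst[0x08+4] := {0x27,0x53,0x7d,0x1b}
query mem[0x27]=0x53, mem[0x07]=0x27, mem[0x0b]=0x1b, mem[0x11]=0x1b, mem[0x17]=0x97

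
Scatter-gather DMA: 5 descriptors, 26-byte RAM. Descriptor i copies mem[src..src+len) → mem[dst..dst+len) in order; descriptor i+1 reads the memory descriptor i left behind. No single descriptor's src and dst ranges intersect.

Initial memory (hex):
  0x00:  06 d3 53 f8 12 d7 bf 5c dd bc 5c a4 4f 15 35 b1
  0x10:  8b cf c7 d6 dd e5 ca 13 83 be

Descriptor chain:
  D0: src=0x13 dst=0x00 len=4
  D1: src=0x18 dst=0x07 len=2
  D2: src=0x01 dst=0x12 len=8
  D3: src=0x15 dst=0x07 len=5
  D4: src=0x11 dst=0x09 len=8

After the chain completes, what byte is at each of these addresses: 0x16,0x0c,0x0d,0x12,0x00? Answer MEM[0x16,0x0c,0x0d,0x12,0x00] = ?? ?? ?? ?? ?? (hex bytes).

[0] 0x13->0x00 len=4 : d6 dd e5 ca
[1] 0x18->0x07 len=2 : 83 be
[2] 0x01->0x12 len=8 : dd e5 ca 12 d7 bf 83 be
[3] 0x15->0x07 len=5 : 12 d7 bf 83 be
[4] 0x11->0x09 len=8 : cf dd e5 ca 12 d7 bf 83
query mem[0x16]=0xd7, mem[0x0c]=0xca, mem[0x0d]=0x12, mem[0x12]=0xdd, mem[0x00]=0xd6

MEM[0x16,0x0c,0x0d,0x12,0x00] = d7 ca 12 dd d6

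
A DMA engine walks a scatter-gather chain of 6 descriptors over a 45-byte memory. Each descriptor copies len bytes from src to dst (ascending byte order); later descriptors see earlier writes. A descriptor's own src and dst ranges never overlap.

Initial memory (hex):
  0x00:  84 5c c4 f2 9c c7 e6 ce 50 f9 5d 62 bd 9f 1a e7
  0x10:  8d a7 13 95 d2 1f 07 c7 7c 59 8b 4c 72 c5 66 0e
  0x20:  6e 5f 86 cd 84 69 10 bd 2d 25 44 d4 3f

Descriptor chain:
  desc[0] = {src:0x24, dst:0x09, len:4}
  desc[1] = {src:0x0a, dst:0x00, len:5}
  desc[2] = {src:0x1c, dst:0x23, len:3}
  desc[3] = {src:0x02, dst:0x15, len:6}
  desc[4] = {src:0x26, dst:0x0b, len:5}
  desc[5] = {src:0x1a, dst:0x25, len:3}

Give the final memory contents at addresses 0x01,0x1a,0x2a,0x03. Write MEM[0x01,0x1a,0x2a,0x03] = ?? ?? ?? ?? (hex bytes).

D0: mem[0x09..0x0c] <- [84 69 10 bd]
D1: mem[0x00..0x04] <- [69 10 bd 9f 1a]
D2: mem[0x23..0x25] <- [72 c5 66]
D3: mem[0x15..0x1a] <- [bd 9f 1a c7 e6 ce]
D4: mem[0x0b..0x0f] <- [10 bd 2d 25 44]
D5: mem[0x25..0x27] <- [ce 4c 72]
query mem[0x01]=0x10, mem[0x1a]=0xce, mem[0x2a]=0x44, mem[0x03]=0x9f

MEM[0x01,0x1a,0x2a,0x03] = 10 ce 44 9f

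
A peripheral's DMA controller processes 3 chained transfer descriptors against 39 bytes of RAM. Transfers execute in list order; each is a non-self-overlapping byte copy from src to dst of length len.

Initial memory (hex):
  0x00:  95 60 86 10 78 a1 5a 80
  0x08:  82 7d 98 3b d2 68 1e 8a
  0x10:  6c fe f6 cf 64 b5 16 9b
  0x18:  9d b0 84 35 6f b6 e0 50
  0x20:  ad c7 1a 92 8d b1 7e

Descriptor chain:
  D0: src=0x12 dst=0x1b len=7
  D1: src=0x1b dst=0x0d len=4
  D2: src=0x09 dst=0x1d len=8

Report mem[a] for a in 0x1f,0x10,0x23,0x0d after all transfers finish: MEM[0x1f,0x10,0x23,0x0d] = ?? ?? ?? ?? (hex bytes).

D0: mem[0x1b..0x21] <- [f6 cf 64 b5 16 9b 9d]
D1: mem[0x0d..0x10] <- [f6 cf 64 b5]
D2: mem[0x1d..0x24] <- [7d 98 3b d2 f6 cf 64 b5]
query mem[0x1f]=0x3b, mem[0x10]=0xb5, mem[0x23]=0x64, mem[0x0d]=0xf6

MEM[0x1f,0x10,0x23,0x0d] = 3b b5 64 f6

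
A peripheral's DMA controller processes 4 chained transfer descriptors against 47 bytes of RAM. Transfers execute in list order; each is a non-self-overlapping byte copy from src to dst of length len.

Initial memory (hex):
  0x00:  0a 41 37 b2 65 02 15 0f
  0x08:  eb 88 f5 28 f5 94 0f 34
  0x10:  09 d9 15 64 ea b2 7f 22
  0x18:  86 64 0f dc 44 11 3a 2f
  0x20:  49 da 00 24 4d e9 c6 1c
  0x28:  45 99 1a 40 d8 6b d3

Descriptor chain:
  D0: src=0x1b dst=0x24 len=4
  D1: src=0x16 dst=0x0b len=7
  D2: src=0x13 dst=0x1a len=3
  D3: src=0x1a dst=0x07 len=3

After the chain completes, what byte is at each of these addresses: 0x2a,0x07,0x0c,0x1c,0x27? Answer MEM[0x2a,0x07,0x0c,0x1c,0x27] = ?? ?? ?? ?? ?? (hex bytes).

MEM[0x2a,0x07,0x0c,0x1c,0x27] = 1a 64 22 b2 3a

D0: mem[0x24..0x27] <- [dc 44 11 3a]
D1: mem[0x0b..0x11] <- [7f 22 86 64 0f dc 44]
D2: mem[0x1a..0x1c] <- [64 ea b2]
D3: mem[0x07..0x09] <- [64 ea b2]
query mem[0x2a]=0x1a, mem[0x07]=0x64, mem[0x0c]=0x22, mem[0x1c]=0xb2, mem[0x27]=0x3a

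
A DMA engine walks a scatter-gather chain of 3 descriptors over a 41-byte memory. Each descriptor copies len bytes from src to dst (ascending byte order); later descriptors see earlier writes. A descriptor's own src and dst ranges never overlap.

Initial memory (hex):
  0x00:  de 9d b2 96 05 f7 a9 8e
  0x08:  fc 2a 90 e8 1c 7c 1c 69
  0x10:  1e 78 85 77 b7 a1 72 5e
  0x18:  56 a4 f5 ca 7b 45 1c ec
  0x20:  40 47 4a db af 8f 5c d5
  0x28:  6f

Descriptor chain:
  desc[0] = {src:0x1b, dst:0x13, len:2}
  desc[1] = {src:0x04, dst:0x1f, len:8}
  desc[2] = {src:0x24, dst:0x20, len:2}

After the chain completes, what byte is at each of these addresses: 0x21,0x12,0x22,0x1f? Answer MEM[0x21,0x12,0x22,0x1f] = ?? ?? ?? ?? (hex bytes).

MEM[0x21,0x12,0x22,0x1f] = 90 85 8e 05

[0] 0x1b->0x13 len=2 : ca 7b
[1] 0x04->0x1f len=8 : 05 f7 a9 8e fc 2a 90 e8
[2] 0x24->0x20 len=2 : 2a 90
query mem[0x21]=0x90, mem[0x12]=0x85, mem[0x22]=0x8e, mem[0x1f]=0x05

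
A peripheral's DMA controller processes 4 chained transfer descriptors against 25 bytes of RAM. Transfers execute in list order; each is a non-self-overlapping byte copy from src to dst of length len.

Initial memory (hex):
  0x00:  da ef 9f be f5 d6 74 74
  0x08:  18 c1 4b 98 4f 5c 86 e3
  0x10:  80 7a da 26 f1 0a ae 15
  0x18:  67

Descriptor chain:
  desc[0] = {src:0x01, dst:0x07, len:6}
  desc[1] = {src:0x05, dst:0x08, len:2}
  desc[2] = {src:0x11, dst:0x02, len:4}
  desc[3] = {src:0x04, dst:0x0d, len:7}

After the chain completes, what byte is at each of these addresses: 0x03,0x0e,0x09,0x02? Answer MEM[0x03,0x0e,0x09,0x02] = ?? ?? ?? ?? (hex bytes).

  after D0: wrote 6B at 0x07 = ef9fbef5d674
  after D1: wrote 2B at 0x08 = d674
  after D2: wrote 4B at 0x02 = 7ada26f1
  after D3: wrote 7B at 0x0d = 26f174efd674f5
query mem[0x03]=0xda, mem[0x0e]=0xf1, mem[0x09]=0x74, mem[0x02]=0x7a

MEM[0x03,0x0e,0x09,0x02] = da f1 74 7a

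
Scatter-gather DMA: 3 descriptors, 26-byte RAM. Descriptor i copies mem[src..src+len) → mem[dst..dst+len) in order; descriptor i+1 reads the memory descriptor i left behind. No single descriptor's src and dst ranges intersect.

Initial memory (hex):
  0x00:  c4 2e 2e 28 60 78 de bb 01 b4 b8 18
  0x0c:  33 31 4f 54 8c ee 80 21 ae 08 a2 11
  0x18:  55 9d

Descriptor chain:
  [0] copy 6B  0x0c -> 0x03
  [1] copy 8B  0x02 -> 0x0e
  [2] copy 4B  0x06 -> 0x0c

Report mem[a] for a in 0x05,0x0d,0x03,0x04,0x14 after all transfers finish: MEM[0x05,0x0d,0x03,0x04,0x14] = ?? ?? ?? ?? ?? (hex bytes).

  after D0: wrote 6B at 0x03 = 33314f548cee
  after D1: wrote 8B at 0x0e = 2e33314f548ceeb4
  after D2: wrote 4B at 0x0c = 548ceeb4
query mem[0x05]=0x4f, mem[0x0d]=0x8c, mem[0x03]=0x33, mem[0x04]=0x31, mem[0x14]=0xee

MEM[0x05,0x0d,0x03,0x04,0x14] = 4f 8c 33 31 ee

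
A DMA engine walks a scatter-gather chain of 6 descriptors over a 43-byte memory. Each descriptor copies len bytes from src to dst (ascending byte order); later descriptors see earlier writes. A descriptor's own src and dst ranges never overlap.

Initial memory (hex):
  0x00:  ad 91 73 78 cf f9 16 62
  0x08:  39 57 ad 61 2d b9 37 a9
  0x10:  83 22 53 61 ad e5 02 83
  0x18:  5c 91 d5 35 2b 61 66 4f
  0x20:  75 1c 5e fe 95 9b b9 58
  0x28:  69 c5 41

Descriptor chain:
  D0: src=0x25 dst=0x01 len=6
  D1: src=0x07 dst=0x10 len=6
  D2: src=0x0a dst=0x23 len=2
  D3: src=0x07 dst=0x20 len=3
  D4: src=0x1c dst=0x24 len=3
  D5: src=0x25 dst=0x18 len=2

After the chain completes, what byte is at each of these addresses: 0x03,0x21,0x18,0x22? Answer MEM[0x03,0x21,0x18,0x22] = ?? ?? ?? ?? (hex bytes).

MEM[0x03,0x21,0x18,0x22] = 58 39 61 57

#0 dst[0x01+6] := {0x9b,0xb9,0x58,0x69,0xc5,0x41}
#1 dst[0x10+6] := {0x62,0x39,0x57,0xad,0x61,0x2d}
#2 dst[0x23+2] := {0xad,0x61}
#3 dst[0x20+3] := {0x62,0x39,0x57}
#4 dst[0x24+3] := {0x2b,0x61,0x66}
#5 dst[0x18+2] := {0x61,0x66}
query mem[0x03]=0x58, mem[0x21]=0x39, mem[0x18]=0x61, mem[0x22]=0x57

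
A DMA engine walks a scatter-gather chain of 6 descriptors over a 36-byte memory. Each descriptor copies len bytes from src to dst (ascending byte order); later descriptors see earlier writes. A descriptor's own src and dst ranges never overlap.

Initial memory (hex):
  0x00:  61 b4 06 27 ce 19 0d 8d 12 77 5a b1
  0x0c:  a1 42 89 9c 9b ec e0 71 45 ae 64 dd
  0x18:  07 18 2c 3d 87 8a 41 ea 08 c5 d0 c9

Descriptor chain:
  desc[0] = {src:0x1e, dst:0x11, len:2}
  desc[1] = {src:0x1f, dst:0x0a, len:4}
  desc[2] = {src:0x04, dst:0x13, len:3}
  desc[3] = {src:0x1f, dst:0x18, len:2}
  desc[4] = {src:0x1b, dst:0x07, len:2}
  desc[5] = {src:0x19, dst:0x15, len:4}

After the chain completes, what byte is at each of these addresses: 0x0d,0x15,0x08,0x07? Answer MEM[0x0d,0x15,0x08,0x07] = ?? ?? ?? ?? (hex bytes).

D0: mem[0x11..0x12] <- [41 ea]
D1: mem[0x0a..0x0d] <- [ea 08 c5 d0]
D2: mem[0x13..0x15] <- [ce 19 0d]
D3: mem[0x18..0x19] <- [ea 08]
D4: mem[0x07..0x08] <- [3d 87]
D5: mem[0x15..0x18] <- [08 2c 3d 87]
query mem[0x0d]=0xd0, mem[0x15]=0x08, mem[0x08]=0x87, mem[0x07]=0x3d

MEM[0x0d,0x15,0x08,0x07] = d0 08 87 3d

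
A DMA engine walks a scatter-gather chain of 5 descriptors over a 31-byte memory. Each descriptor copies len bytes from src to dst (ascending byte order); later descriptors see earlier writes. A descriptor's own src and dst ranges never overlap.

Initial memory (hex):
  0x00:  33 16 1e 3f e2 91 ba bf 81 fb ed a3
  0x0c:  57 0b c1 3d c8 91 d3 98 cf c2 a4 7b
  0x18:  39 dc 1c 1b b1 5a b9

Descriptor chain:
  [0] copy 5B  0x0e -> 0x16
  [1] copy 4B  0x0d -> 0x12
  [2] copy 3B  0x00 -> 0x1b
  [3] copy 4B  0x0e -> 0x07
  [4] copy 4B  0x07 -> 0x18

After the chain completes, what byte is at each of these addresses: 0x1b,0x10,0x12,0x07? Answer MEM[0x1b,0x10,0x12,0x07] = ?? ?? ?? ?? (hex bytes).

D0: mem[0x16..0x1a] <- [c1 3d c8 91 d3]
D1: mem[0x12..0x15] <- [0b c1 3d c8]
D2: mem[0x1b..0x1d] <- [33 16 1e]
D3: mem[0x07..0x0a] <- [c1 3d c8 91]
D4: mem[0x18..0x1b] <- [c1 3d c8 91]
query mem[0x1b]=0x91, mem[0x10]=0xc8, mem[0x12]=0x0b, mem[0x07]=0xc1

MEM[0x1b,0x10,0x12,0x07] = 91 c8 0b c1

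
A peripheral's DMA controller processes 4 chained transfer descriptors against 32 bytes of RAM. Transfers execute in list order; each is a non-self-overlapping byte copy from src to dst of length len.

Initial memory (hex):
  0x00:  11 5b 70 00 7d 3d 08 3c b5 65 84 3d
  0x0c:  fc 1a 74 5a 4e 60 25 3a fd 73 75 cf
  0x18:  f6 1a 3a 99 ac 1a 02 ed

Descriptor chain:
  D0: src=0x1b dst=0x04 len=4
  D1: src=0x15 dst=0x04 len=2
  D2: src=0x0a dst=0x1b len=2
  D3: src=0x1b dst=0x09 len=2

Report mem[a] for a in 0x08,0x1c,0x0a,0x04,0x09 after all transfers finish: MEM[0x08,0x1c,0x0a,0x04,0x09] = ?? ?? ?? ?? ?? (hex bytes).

MEM[0x08,0x1c,0x0a,0x04,0x09] = b5 3d 3d 73 84

D0: mem[0x04..0x07] <- [99 ac 1a 02]
D1: mem[0x04..0x05] <- [73 75]
D2: mem[0x1b..0x1c] <- [84 3d]
D3: mem[0x09..0x0a] <- [84 3d]
query mem[0x08]=0xb5, mem[0x1c]=0x3d, mem[0x0a]=0x3d, mem[0x04]=0x73, mem[0x09]=0x84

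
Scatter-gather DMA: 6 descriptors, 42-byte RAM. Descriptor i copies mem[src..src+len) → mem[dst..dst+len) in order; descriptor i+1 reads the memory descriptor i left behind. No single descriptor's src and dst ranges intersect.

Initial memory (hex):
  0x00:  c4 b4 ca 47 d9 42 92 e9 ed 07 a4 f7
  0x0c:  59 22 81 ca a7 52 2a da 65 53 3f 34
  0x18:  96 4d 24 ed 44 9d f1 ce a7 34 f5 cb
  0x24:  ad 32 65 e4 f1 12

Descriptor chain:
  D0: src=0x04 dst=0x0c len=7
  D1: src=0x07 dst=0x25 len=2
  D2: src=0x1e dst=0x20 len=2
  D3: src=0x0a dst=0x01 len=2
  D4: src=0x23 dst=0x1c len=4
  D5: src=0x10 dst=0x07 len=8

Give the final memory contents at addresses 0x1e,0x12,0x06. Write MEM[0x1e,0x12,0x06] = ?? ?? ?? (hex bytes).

  after D0: wrote 7B at 0x0c = d94292e9ed07a4
  after D1: wrote 2B at 0x25 = e9ed
  after D2: wrote 2B at 0x20 = f1ce
  after D3: wrote 2B at 0x01 = a4f7
  after D4: wrote 4B at 0x1c = cbade9ed
  after D5: wrote 8B at 0x07 = ed07a4da65533f34
query mem[0x1e]=0xe9, mem[0x12]=0xa4, mem[0x06]=0x92

MEM[0x1e,0x12,0x06] = e9 a4 92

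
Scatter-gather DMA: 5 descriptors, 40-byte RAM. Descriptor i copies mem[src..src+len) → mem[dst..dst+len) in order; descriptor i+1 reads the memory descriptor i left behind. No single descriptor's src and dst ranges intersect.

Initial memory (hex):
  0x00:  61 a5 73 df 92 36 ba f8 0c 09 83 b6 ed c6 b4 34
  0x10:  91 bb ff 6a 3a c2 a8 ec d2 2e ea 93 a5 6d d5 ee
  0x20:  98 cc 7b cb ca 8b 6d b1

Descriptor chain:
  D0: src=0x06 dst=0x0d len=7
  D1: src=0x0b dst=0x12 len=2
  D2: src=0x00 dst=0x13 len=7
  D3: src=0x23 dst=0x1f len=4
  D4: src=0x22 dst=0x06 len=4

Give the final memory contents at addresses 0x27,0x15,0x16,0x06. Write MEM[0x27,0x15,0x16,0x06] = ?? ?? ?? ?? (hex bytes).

MEM[0x27,0x15,0x16,0x06] = b1 73 df 6d

[0] 0x06->0x0d len=7 : ba f8 0c 09 83 b6 ed
[1] 0x0b->0x12 len=2 : b6 ed
[2] 0x00->0x13 len=7 : 61 a5 73 df 92 36 ba
[3] 0x23->0x1f len=4 : cb ca 8b 6d
[4] 0x22->0x06 len=4 : 6d cb ca 8b
query mem[0x27]=0xb1, mem[0x15]=0x73, mem[0x16]=0xdf, mem[0x06]=0x6d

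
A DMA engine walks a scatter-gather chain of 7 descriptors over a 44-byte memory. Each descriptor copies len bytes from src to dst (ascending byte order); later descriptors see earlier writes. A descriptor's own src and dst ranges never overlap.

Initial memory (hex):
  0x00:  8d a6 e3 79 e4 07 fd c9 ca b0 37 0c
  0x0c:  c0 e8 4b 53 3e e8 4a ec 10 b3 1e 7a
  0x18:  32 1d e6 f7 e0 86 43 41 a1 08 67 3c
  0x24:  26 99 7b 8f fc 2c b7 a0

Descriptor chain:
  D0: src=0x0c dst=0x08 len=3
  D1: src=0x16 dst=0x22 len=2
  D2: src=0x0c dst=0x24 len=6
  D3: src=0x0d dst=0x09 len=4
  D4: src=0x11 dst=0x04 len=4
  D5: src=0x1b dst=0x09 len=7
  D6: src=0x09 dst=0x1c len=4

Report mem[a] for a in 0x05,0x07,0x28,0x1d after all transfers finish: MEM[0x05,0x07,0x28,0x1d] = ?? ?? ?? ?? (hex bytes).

MEM[0x05,0x07,0x28,0x1d] = 4a 10 3e e0

[0] 0x0c->0x08 len=3 : c0 e8 4b
[1] 0x16->0x22 len=2 : 1e 7a
[2] 0x0c->0x24 len=6 : c0 e8 4b 53 3e e8
[3] 0x0d->0x09 len=4 : e8 4b 53 3e
[4] 0x11->0x04 len=4 : e8 4a ec 10
[5] 0x1b->0x09 len=7 : f7 e0 86 43 41 a1 08
[6] 0x09->0x1c len=4 : f7 e0 86 43
query mem[0x05]=0x4a, mem[0x07]=0x10, mem[0x28]=0x3e, mem[0x1d]=0xe0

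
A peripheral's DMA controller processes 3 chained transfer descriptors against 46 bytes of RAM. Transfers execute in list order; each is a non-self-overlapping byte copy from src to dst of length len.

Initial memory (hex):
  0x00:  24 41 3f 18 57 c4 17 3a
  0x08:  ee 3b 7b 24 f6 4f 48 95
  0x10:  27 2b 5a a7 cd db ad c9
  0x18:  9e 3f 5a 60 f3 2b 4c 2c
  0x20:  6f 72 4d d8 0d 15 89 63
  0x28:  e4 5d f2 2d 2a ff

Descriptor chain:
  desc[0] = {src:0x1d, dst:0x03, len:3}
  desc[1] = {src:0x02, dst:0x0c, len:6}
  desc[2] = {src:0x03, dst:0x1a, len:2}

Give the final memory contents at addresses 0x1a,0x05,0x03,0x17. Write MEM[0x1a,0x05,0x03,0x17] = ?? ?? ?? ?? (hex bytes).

  after D0: wrote 3B at 0x03 = 2b4c2c
  after D1: wrote 6B at 0x0c = 3f2b4c2c173a
  after D2: wrote 2B at 0x1a = 2b4c
query mem[0x1a]=0x2b, mem[0x05]=0x2c, mem[0x03]=0x2b, mem[0x17]=0xc9

MEM[0x1a,0x05,0x03,0x17] = 2b 2c 2b c9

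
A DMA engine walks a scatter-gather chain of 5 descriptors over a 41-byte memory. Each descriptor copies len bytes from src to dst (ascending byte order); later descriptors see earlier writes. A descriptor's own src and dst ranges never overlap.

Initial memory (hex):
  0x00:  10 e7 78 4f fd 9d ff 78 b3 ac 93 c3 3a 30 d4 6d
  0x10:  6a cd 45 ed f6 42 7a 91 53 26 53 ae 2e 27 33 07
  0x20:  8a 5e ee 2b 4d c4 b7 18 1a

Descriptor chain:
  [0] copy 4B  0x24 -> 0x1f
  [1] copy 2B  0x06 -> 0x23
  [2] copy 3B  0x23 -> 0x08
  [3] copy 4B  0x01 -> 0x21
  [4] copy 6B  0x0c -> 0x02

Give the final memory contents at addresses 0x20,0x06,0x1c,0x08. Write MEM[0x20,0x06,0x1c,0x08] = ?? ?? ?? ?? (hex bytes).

MEM[0x20,0x06,0x1c,0x08] = c4 6a 2e ff

  after D0: wrote 4B at 0x1f = 4dc4b718
  after D1: wrote 2B at 0x23 = ff78
  after D2: wrote 3B at 0x08 = ff78c4
  after D3: wrote 4B at 0x21 = e7784ffd
  after D4: wrote 6B at 0x02 = 3a30d46d6acd
query mem[0x20]=0xc4, mem[0x06]=0x6a, mem[0x1c]=0x2e, mem[0x08]=0xff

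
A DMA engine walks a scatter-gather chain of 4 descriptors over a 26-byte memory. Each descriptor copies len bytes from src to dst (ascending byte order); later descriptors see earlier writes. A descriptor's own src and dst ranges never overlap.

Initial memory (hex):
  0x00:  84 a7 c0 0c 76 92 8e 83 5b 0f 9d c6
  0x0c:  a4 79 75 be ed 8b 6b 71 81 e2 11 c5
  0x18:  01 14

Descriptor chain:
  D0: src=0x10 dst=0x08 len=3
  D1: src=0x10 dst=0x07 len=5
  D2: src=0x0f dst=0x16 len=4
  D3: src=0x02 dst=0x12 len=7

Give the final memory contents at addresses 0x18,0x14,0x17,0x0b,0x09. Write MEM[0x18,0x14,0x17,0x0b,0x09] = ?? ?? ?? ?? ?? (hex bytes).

MEM[0x18,0x14,0x17,0x0b,0x09] = 8b 76 ed 81 6b

D0: mem[0x08..0x0a] <- [ed 8b 6b]
D1: mem[0x07..0x0b] <- [ed 8b 6b 71 81]
D2: mem[0x16..0x19] <- [be ed 8b 6b]
D3: mem[0x12..0x18] <- [c0 0c 76 92 8e ed 8b]
query mem[0x18]=0x8b, mem[0x14]=0x76, mem[0x17]=0xed, mem[0x0b]=0x81, mem[0x09]=0x6b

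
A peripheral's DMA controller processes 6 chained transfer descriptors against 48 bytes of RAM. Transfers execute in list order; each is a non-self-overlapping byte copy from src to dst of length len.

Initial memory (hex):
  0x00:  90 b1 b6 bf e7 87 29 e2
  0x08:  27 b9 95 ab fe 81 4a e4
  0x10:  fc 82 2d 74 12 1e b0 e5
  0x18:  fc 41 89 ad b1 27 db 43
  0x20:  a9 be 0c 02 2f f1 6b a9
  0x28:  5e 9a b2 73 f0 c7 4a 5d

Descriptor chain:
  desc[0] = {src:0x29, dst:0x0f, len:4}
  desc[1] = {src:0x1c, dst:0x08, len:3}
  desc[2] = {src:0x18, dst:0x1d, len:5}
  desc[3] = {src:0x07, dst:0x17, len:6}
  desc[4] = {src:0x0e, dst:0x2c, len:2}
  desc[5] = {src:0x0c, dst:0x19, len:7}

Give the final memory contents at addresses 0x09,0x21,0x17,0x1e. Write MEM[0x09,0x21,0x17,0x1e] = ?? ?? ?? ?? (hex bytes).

MEM[0x09,0x21,0x17,0x1e] = 27 b1 e2 73

D0: mem[0x0f..0x12] <- [9a b2 73 f0]
D1: mem[0x08..0x0a] <- [b1 27 db]
D2: mem[0x1d..0x21] <- [fc 41 89 ad b1]
D3: mem[0x17..0x1c] <- [e2 b1 27 db ab fe]
D4: mem[0x2c..0x2d] <- [4a 9a]
D5: mem[0x19..0x1f] <- [fe 81 4a 9a b2 73 f0]
query mem[0x09]=0x27, mem[0x21]=0xb1, mem[0x17]=0xe2, mem[0x1e]=0x73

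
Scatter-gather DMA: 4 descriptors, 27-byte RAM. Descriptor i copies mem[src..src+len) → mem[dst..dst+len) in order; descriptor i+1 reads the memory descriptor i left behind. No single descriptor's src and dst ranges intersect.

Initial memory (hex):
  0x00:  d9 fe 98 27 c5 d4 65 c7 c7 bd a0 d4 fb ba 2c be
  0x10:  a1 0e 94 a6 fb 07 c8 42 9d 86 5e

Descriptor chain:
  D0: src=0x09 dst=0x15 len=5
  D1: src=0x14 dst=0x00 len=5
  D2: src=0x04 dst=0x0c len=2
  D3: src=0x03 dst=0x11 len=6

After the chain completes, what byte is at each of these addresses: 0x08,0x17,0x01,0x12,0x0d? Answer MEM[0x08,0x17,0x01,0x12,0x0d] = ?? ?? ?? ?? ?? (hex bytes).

#0 dst[0x15+5] := {0xbd,0xa0,0xd4,0xfb,0xba}
#1 dst[0x00+5] := {0xfb,0xbd,0xa0,0xd4,0xfb}
#2 dst[0x0c+2] := {0xfb,0xd4}
#3 dst[0x11+6] := {0xd4,0xfb,0xd4,0x65,0xc7,0xc7}
query mem[0x08]=0xc7, mem[0x17]=0xd4, mem[0x01]=0xbd, mem[0x12]=0xfb, mem[0x0d]=0xd4

MEM[0x08,0x17,0x01,0x12,0x0d] = c7 d4 bd fb d4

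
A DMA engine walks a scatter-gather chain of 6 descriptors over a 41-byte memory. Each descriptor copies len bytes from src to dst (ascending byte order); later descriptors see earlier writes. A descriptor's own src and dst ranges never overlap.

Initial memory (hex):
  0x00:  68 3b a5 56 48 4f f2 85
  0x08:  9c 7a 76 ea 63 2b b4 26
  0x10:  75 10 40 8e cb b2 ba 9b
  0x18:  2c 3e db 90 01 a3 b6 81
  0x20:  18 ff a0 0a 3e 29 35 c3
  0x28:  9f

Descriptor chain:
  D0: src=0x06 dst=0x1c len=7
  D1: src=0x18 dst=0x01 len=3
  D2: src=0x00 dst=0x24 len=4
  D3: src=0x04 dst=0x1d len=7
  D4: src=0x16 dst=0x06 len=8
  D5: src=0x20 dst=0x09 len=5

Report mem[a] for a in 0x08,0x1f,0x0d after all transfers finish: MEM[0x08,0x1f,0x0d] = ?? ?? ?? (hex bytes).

MEM[0x08,0x1f,0x0d] = 2c f2 68

#0 dst[0x1c+7] := {0xf2,0x85,0x9c,0x7a,0x76,0xea,0x63}
#1 dst[0x01+3] := {0x2c,0x3e,0xdb}
#2 dst[0x24+4] := {0x68,0x2c,0x3e,0xdb}
#3 dst[0x1d+7] := {0x48,0x4f,0xf2,0x85,0x9c,0x7a,0x76}
#4 dst[0x06+8] := {0xba,0x9b,0x2c,0x3e,0xdb,0x90,0xf2,0x48}
#5 dst[0x09+5] := {0x85,0x9c,0x7a,0x76,0x68}
query mem[0x08]=0x2c, mem[0x1f]=0xf2, mem[0x0d]=0x68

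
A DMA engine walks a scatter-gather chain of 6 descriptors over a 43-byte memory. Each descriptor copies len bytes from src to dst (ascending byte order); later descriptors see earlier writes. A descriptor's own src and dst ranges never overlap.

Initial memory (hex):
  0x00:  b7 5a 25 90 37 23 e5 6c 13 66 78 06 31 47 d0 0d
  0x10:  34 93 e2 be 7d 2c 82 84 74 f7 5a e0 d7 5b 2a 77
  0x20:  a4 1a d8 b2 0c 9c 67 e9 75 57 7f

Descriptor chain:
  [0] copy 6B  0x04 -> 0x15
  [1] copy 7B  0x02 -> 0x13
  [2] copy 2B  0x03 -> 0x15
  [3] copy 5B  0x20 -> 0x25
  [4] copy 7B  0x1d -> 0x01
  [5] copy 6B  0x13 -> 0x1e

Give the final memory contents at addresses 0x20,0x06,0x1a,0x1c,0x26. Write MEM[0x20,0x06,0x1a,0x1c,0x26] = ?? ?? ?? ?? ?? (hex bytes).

#0 dst[0x15+6] := {0x37,0x23,0xe5,0x6c,0x13,0x66}
#1 dst[0x13+7] := {0x25,0x90,0x37,0x23,0xe5,0x6c,0x13}
#2 dst[0x15+2] := {0x90,0x37}
#3 dst[0x25+5] := {0xa4,0x1a,0xd8,0xb2,0x0c}
#4 dst[0x01+7] := {0x5b,0x2a,0x77,0xa4,0x1a,0xd8,0xb2}
#5 dst[0x1e+6] := {0x25,0x90,0x90,0x37,0xe5,0x6c}
query mem[0x20]=0x90, mem[0x06]=0xd8, mem[0x1a]=0x66, mem[0x1c]=0xd7, mem[0x26]=0x1a

MEM[0x20,0x06,0x1a,0x1c,0x26] = 90 d8 66 d7 1a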